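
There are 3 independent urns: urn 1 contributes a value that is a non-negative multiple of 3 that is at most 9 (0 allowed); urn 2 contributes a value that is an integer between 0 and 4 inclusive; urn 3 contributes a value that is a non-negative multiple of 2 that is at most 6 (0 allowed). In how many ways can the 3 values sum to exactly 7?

The generating function for the choices is (1 + t^3 + t^6 + t^9)·(1 + t + t^2 + t^3 + t^4)·(1 + t^2 + t^4 + t^6); the count is [t^7].
(1 + t^3 + t^6 + t^9) has coefficients 1,0,0,1,0,0,1,0 for degrees 0…7.
(1 + t + t^2 + t^3 + t^4) has coefficients 1,1,1,1,1,0,0,0 for degrees 0…7.
Finally multiplying by (1 + t^2 + t^4 + t^6), the product of all factors after the first has coefficients 1,1,2,2,3,2,3,2 for degrees 0…7.
[t^7] = 1·2 + 1·3 + 1·1 = 6.

6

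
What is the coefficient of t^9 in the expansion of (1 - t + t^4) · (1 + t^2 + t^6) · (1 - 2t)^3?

(1 - t + t^4) has coefficients 1,-1,0,0,1 for degrees 0…4.
(1 + t^2 + t^6) has coefficients 1,0,1,0,0,0,1,0,0,0 for degrees 0…9.
Finally multiplying by (1 - 2t)^3, the product of all factors after the first has coefficients 1,-6,13,-14,12,-8,1,-6,12,-8 for degrees 0…9.
[t^9] = 1·(-8) − 1·12 + 1·(-8) = -28.

-28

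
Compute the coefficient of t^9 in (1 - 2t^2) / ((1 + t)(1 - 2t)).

The denominator gives the recurrence a_n = a_(n−1) + 2a_(n−2) for n ≥ 3; the numerator fixes a_0 = 1, a_1 = 1, a_2 = 1.
Iterating: 1, 1, 1, 3, 5, 11, 21, 43, 85, 171, so a_9 = 171.

171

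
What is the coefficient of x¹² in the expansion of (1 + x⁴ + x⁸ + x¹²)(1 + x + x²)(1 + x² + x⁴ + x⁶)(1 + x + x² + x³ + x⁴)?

16

(1 + x⁴ + x⁸ + x¹²) has coefficients 1,0,0,0,1,0,0,0,1,0,0,0,1 for degrees 0…12.
(1 + x + x²) has coefficients 1,1,1,0,0,0,0,0,0,0,0,0,0 for degrees 0…12.
Multiplying by (1 + x² + x⁴ + x⁶) gives running coefficients 1,1,2,1,2,1,2,1,1,0,0,0,0 for degrees 0…12.
Finally multiplying by (1 + x + x² + x³ + x⁴), the product of all factors after the first has coefficients 1,2,4,5,7,7,8,7,7,5,4,2,1 for degrees 0…12.
[x¹²] = 1·1 + 1·7 + 1·7 + 1·1 = 16.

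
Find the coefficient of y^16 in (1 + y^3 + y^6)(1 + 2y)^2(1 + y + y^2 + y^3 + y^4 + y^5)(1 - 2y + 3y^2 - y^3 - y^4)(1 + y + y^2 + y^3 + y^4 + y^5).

(1 + y^3 + y^6) has coefficients 1,0,0,1,0,0,1 for degrees 0…6.
(1 + 2y)^2 has coefficients 1,4,4,0,0,0,0,0,0,0,0,0,0,0,0,0,0 for degrees 0…16.
Multiplying by (1 + y + y^2 + y^3 + y^4 + y^5) gives running coefficients 1,5,9,9,9,9,8,4,0,0,0,0,0,0,0,0,0 for degrees 0…16.
Multiplying by (1 - 2y + 3y^2 - y^3 - y^4) gives running coefficients 1,3,2,5,12,4,-1,-3,-2,-5,-12,-4,0,0,0,0,0 for degrees 0…16.
Finally multiplying by (1 + y + y^2 + y^3 + y^4 + y^5), the product of all factors after the first has coefficients 1,4,6,11,23,27,25,19,15,5,-19,-27,-26,-23,-21,-16,-4 for degrees 0…16.
[y^16] = 1·(-4) + 1·(-23) + 1·(-19) = -46.

-46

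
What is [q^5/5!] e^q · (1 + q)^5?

1546

The EGF product rule gives c_5 = Σ_{k_1+k_2=5} C(5; k_1,k_2) · ∏ g_i(k_i), where e^q gives (1)^k; (1+q)^5 gives the falling factorial (5)_k.
g_1(k) for k = 0…5: 1, 1, 1, 1, 1, 1.
g_2(k) for k = 0…5: 1, 5, 20, 60, 120, 120.
c_5 = Σ_k C(5,k)·g_1(k)·g_2(5−k) = 1·1·120 + 5·1·120 + 10·1·60 + 10·1·20 + 5·1·5 + 1·1·1 = 120 + 600 + 600 + 200 + 25 + 1 = 1546.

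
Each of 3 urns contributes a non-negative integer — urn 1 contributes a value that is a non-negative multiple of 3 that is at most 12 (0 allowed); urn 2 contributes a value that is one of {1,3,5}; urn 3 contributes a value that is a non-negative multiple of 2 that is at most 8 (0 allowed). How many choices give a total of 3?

The generating function for the choices is (1 + x³ + x⁶ + x⁹ + x¹²)·(x + x³ + x⁵)·(1 + x² + x⁴ + x⁶ + x⁸); the count is [x³].
(1 + x³ + x⁶ + x⁹ + x¹²) has coefficients 1,0,0,1 for degrees 0…3.
(x + x³ + x⁵) has coefficients 0,1,0,1 for degrees 0…3.
Finally multiplying by (1 + x² + x⁴ + x⁶ + x⁸), the product of all factors after the first has coefficients 0,1,0,2 for degrees 0…3.
[x³] = 1·2 + 1·0 = 2.

2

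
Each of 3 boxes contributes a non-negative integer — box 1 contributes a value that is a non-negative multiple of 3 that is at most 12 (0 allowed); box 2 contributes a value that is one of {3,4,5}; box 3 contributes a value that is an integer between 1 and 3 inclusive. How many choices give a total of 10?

3

The generating function for the choices is (1 + z³ + z⁶ + z⁹ + z¹²)·(z³ + z⁴ + z⁵)·(z + z² + z³); the count is [z¹⁰].
(1 + z³ + z⁶ + z⁹ + z¹²) has coefficients 1,0,0,1,0,0,1,0,0,1,0 for degrees 0…10.
(z³ + z⁴ + z⁵) has coefficients 0,0,0,1,1,1,0,0,0,0,0 for degrees 0…10.
Finally multiplying by (z + z² + z³), the product of all factors after the first has coefficients 0,0,0,0,1,2,3,2,1,0,0 for degrees 0…10.
[z¹⁰] = 1·0 + 1·2 + 1·1 + 1·0 = 3.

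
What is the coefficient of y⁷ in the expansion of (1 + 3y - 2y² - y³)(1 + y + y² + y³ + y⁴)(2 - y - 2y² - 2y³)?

(1 + 3y - 2y² - y³) has coefficients 1,3,-2,-1 for degrees 0…3.
(1 + y + y² + y³ + y⁴) has coefficients 1,1,1,1,1,0,0,0 for degrees 0…7.
Finally multiplying by (2 - y - 2y² - 2y³), the product of all factors after the first has coefficients 2,1,-1,-3,-3,-5,-4,-2 for degrees 0…7.
[y⁷] = 1·(-2) + 3·(-4) − 2·(-5) − 1·(-3) = -1.

-1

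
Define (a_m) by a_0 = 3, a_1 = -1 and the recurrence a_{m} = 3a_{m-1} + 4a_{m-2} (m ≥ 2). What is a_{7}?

The ordinary generating function has denominator 1 - 3x - 4x^2.
Iterating the recurrence: a_0,…,a_{7} = 3, -1, 9, 23, 105, 407, 1641, 6551.

6551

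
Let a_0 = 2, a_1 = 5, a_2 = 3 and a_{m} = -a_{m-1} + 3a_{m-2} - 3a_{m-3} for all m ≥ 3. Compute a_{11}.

The ordinary generating function has denominator 1 + t - 3t^2 + 3t^3.
Iterating the recurrence: a_0,…,a_{11} = 2, 5, 3, 6, -12, 21, -75, 174, -462, 1209, -3117, 8130.

8130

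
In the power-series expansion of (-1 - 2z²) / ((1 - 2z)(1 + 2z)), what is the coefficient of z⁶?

The denominator gives the recurrence a_n = 4a_(n−2) for n ≥ 3; the numerator fixes a_0 = -1, a_1 = 0, a_2 = -6.
Iterating: -1, 0, -6, 0, -24, 0, -96, so a_6 = -96.

-96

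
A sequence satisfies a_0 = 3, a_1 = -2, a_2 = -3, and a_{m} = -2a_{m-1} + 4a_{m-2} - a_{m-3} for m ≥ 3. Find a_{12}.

55803

The ordinary generating function has denominator 1 + 2z - 4z^2 + z^3.
Iterating the recurrence: a_0,…,a_{12} = 3, -2, -3, -5, 0, -17, 39, -146, 465, -1553, 5112, -16901, 55803.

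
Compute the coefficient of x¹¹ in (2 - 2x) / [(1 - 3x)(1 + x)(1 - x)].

265720

Partial fractions give a closed form: a_n = (3/2)·3^n + (1/2)·(-1)^n.
At n = 11: a_11 = 265720.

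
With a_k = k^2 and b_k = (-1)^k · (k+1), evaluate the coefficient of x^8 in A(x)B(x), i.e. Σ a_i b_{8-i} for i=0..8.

The convolution is the t^8 coefficient of A(t)B(t).
Σ = 0·9 + 1·(-8) + 4·7 + 9·(-6) + 16·5 + 25·(-4) + 36·3 + 49·(-2) + 64·1 = 20.

20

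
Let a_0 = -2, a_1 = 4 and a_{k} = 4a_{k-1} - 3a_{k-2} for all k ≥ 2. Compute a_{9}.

The ordinary generating function has denominator 1 - 4z + 3z^2.
Iterating the recurrence: a_0,…,a_{9} = -2, 4, 22, 76, 238, 724, 2182, 6556, 19678, 59044.

59044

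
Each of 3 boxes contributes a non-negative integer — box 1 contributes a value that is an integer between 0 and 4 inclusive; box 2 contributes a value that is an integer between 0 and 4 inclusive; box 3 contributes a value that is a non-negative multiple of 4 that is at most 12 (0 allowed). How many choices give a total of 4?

The generating function for the choices is (1 + y + y^2 + y^3 + y^4)·(1 + y + y^2 + y^3 + y^4)·(1 + y^4 + y^8 + y^12); the count is [y^4].
(1 + y + y^2 + y^3 + y^4) has coefficients 1,1,1,1,1 for degrees 0…4.
(1 + y + y^2 + y^3 + y^4) has coefficients 1,1,1,1,1 for degrees 0…4.
Finally multiplying by (1 + y^4 + y^8 + y^12), the product of all factors after the first has coefficients 1,1,1,1,2 for degrees 0…4.
[y^4] = 1·2 + 1·1 + 1·1 + 1·1 + 1·1 = 6.

6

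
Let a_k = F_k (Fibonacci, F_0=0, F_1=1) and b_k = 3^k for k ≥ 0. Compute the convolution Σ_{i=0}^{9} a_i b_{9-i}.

11770

Write out a_i and b_{9-i} for i = 0,…,9 and sum the products.
Σ = 0·19683 + 1·6561 + 1·2187 + 2·729 + 3·243 + 5·81 + 8·27 + 13·9 + 21·3 + 34·1 = 11770.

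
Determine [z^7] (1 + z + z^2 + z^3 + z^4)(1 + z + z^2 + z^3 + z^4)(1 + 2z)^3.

108

(1 + z + z^2 + z^3 + z^4) has coefficients 1,1,1,1,1 for degrees 0…4.
(1 + z + z^2 + z^3 + z^4) has coefficients 1,1,1,1,1,0,0,0 for degrees 0…7.
Finally multiplying by (1 + 2z)^3, the product of all factors after the first has coefficients 1,7,19,27,27,26,20,8 for degrees 0…7.
[z^7] = 1·8 + 1·20 + 1·26 + 1·27 + 1·27 = 108.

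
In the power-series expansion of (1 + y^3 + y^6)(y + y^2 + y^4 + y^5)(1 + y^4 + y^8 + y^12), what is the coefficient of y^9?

(1 + y^3 + y^6) has coefficients 1,0,0,1,0,0,1 for degrees 0…6.
(y + y^2 + y^4 + y^5) has coefficients 0,1,1,0,1,1,0,0,0,0 for degrees 0…9.
Finally multiplying by (1 + y^4 + y^8 + y^12), the product of all factors after the first has coefficients 0,1,1,0,1,2,1,0,1,2 for degrees 0…9.
[y^9] = 1·2 + 1·1 + 1·0 = 3.

3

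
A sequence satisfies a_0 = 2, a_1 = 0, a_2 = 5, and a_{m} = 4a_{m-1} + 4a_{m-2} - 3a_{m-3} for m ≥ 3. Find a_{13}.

The ordinary generating function has denominator 1 - 4y - 4y^2 + 3y^3.
Iterating the recurrence: a_0,…,a_{13} = 2, 0, 5, 14, 76, 345, 1642, 7720, 36413, 171606, 808916, 3812849, 17972242, 84713616.

84713616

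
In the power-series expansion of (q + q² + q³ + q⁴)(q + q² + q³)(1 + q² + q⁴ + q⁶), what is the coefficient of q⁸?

6

(q + q² + q³ + q⁴) has coefficients 0,1,1,1,1 for degrees 0…4.
(q + q² + q³) has coefficients 0,1,1,1,0,0,0,0,0 for degrees 0…8.
Finally multiplying by (1 + q² + q⁴ + q⁶), the product of all factors after the first has coefficients 0,1,1,2,1,2,1,2,1 for degrees 0…8.
[q⁸] = 1·2 + 1·1 + 1·2 + 1·1 = 6.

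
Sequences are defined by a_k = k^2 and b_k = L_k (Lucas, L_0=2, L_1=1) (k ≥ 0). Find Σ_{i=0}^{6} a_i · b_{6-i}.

220

Write out a_i and b_{6-i} for i = 0,…,6 and sum the products.
Σ = 0·18 + 1·11 + 4·7 + 9·4 + 16·3 + 25·1 + 36·2 = 220.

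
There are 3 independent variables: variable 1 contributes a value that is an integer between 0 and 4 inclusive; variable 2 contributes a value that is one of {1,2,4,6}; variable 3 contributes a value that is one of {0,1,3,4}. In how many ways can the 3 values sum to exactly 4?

The generating function for the choices is (1 + z + z² + z³ + z⁴)·(z + z² + z⁴ + z⁶)·(1 + z + z³ + z⁴); the count is [z⁴].
(1 + z + z² + z³ + z⁴) has coefficients 1,1,1,1,1 for degrees 0…4.
(z + z² + z⁴ + z⁶) has coefficients 0,1,1,0,1 for degrees 0…4.
Finally multiplying by (1 + z + z³ + z⁴), the product of all factors after the first has coefficients 0,1,2,1,2 for degrees 0…4.
[z⁴] = 1·2 + 1·1 + 1·2 + 1·1 + 1·0 = 6.

6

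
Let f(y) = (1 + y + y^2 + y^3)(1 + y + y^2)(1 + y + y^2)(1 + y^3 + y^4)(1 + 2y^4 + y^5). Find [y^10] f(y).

(1 + y + y^2 + y^3) has coefficients 1,1,1,1 for degrees 0…3.
(1 + y + y^2) has coefficients 1,1,1,0,0,0,0,0,0,0,0 for degrees 0…10.
Multiplying by (1 + y + y^2) gives running coefficients 1,2,3,2,1,0,0,0,0,0,0 for degrees 0…10.
Multiplying by (1 + y^3 + y^4) gives running coefficients 1,2,3,3,4,5,5,3,1,0,0 for degrees 0…10.
Finally multiplying by (1 + 2y^4 + y^5), the product of all factors after the first has coefficients 1,2,3,3,6,10,13,12,12,14,15 for degrees 0…10.
[y^10] = 1·15 + 1·14 + 1·12 + 1·12 = 53.

53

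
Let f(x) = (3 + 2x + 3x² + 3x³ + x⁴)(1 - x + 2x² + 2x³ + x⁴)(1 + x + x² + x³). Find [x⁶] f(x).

45

(3 + 2x + 3x² + 3x³ + x⁴) has coefficients 3,2,3,3,1 for degrees 0…4.
(1 - x + 2x² + 2x³ + x⁴) has coefficients 1,-1,2,2,1,0,0 for degrees 0…6.
Finally multiplying by (1 + x + x² + x³), the product of all factors after the first has coefficients 1,0,2,4,4,5,3 for degrees 0…6.
[x⁶] = 3·3 + 2·5 + 3·4 + 3·4 + 1·2 = 45.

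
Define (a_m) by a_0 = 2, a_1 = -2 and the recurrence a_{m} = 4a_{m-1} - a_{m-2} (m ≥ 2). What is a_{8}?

The ordinary generating function has denominator 1 - 4z + z^2.
Iterating the recurrence: a_0,…,a_{8} = 2, -2, -10, -38, -142, -530, -1978, -7382, -27550.

-27550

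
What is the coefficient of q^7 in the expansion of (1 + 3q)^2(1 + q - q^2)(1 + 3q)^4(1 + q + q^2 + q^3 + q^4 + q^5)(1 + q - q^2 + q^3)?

8225

(1 + 3q)^2 has coefficients 1,6,9 for degrees 0…2.
(1 + q - q^2) has coefficients 1,1,-1,0,0,0,0,0 for degrees 0…7.
Multiplying by (1 + 3q)^4 gives running coefficients 1,13,65,150,135,-27,-81,0 for degrees 0…7.
Multiplying by (1 + q + q^2 + q^3 + q^4 + q^5) gives running coefficients 1,14,79,229,364,337,255,242 for degrees 0…7.
Finally multiplying by (1 + q - q^2 + q^3), the product of all factors after the first has coefficients 1,15,92,295,528,551,457,524 for degrees 0…7.
[q^7] = 1·524 + 6·457 + 9·551 = 8225.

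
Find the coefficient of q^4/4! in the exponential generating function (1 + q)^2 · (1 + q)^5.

The EGF product rule gives c_4 = Σ_{k_1+k_2=4} C(4; k_1,k_2) · ∏ g_i(k_i), where (1+q)^2 gives the falling factorial (2)_k; (1+q)^5 gives the falling factorial (5)_k.
g_1(k) for k = 0…4: 1, 2, 2, 0, 0.
g_2(k) for k = 0…4: 1, 5, 20, 60, 120.
c_4 = Σ_k C(4,k)·g_1(k)·g_2(4−k) = 1·1·120 + 4·2·60 + 6·2·20 = 120 + 480 + 240 = 840.

840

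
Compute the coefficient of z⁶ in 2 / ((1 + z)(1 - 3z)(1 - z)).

1640

Partial fractions give a closed form: a_n = (1/4)·(-1)^n + (9/4)·3^n + (-1/2)·1^n.
At n = 6: a_6 = 1640.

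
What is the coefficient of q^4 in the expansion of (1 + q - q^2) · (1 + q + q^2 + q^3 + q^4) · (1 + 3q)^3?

91

(1 + q - q^2) has coefficients 1,1,-1 for degrees 0…2.
(1 + q + q^2 + q^3 + q^4) has coefficients 1,1,1,1,1 for degrees 0…4.
Finally multiplying by (1 + 3q)^3, the product of all factors after the first has coefficients 1,10,37,64,64 for degrees 0…4.
[q^4] = 1·64 + 1·64 − 1·37 = 91.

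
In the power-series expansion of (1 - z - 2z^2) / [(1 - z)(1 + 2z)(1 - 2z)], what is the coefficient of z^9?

Partial fractions give a closed form: a_n = (2/3)·1^n + (1/3)·(-2)^n.
At n = 9: a_9 = -170.

-170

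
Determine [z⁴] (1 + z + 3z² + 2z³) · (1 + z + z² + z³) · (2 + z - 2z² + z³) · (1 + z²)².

33

(1 + z + 3z² + 2z³) has coefficients 1,1,3,2 for degrees 0…3.
(1 + z + z² + z³) has coefficients 1,1,1,1,0 for degrees 0…4.
Multiplying by (2 + z - 2z² + z³) gives running coefficients 2,3,1,2,0 for degrees 0…4.
Finally multiplying by (1 + z²)², the product of all factors after the first has coefficients 2,3,5,8,4 for degrees 0…4.
[z⁴] = 1·4 + 1·8 + 3·5 + 2·3 = 33.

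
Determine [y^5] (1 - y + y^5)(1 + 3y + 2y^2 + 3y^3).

1

(1 - y + y^5) has coefficients 1,-1,0,0,0,1 for degrees 0…5.
(1 + 3y + 2y^2 + 3y^3) has coefficients 1,3,2,3,0,0 for degrees 0…5.
[y^5] = 1·0 − 1·0 + 1·1 = 1.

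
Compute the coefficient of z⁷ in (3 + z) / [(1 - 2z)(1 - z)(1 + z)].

Partial fractions give a closed form: a_n = (14/3)·2^n + (-2)·1^n + (1/3)·(-1)^n.
At n = 7: a_7 = 595.

595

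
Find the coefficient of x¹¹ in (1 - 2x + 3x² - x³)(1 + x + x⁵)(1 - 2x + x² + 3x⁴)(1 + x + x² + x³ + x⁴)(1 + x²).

22

(1 - 2x + 3x² - x³) has coefficients 1,-2,3,-1 for degrees 0…3.
(1 + x + x⁵) has coefficients 1,1,0,0,0,1,0,0,0,0,0,0 for degrees 0…11.
Multiplying by (1 - 2x + x² + 3x⁴) gives running coefficients 1,-1,-1,1,3,4,-2,1,0,3,0,0 for degrees 0…11.
Multiplying by (1 + x + x² + x³ + x⁴) gives running coefficients 1,0,-1,0,3,6,5,7,6,6,2,4 for degrees 0…11.
Finally multiplying by (1 + x²), the product of all factors after the first has coefficients 1,0,0,0,2,6,8,13,11,13,8,10 for degrees 0…11.
[x¹¹] = 1·10 − 2·8 + 3·13 − 1·11 = 22.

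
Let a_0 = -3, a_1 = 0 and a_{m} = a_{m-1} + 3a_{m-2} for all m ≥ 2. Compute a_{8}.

The ordinary generating function has denominator 1 - z - 3z^2.
Iterating the recurrence: a_0,…,a_{8} = -3, 0, -9, -9, -36, -63, -171, -360, -873.

-873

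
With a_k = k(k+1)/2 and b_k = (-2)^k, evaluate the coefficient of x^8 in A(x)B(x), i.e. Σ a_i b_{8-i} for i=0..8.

-24

The convolution is the t^8 coefficient of A(t)B(t).
Σ = 0·256 + 1·(-128) + 3·64 + 6·(-32) + 10·16 + 15·(-8) + 21·4 + 28·(-2) + 36·1 = -24.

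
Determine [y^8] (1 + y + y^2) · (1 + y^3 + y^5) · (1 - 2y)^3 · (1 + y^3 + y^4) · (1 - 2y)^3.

(1 + y + y^2) has coefficients 1,1,1 for degrees 0…2.
(1 + y^3 + y^5) has coefficients 1,0,0,1,0,1,0,0,0 for degrees 0…8.
Multiplying by (1 - 2y)^3 gives running coefficients 1,-6,12,-7,-6,13,-14,12,-8 for degrees 0…8.
Multiplying by (1 + y^3 + y^4) gives running coefficients 1,-6,12,-6,-11,19,-9,-1,-1 for degrees 0…8.
Finally multiplying by (1 - 2y)^3, the product of all factors after the first has coefficients 1,-12,60,-158,217,-83,-207,369,-255 for degrees 0…8.
[y^8] = 1·(-255) + 1·369 + 1·(-207) = -93.

-93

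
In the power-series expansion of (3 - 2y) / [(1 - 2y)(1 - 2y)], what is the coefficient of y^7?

The denominator gives the recurrence a_n = 4a_(n−1) − 4a_(n−2) for n ≥ 2; the numerator fixes a_0 = 3, a_1 = 10.
Iterating: 3, 10, 28, 72, 176, 416, 960, 2176, so a_7 = 2176.

2176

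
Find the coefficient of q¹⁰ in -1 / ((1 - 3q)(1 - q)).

Partial fractions give a closed form: a_n = (-3/2)·3^n + (1/2)·1^n.
At n = 10: a_10 = -88573.

-88573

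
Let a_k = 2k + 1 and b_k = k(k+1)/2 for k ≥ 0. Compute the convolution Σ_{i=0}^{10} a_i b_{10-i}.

1210

This is [x^10] in the product of the two ordinary generating functions.
Σ = 1·55 + 3·45 + 5·36 + 7·28 + 9·21 + 11·15 + 13·10 + 15·6 + 17·3 + 19·1 + 21·0 = 1210.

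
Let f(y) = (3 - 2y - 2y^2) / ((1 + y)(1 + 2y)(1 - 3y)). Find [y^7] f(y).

The denominator gives the recurrence a_n = 7a_(n−2) + 6a_(n−3) for n ≥ 3; the numerator fixes a_0 = 3, a_1 = -2, a_2 = 19.
Iterating: 3, -2, 19, 4, 121, 142, 871, 1720, so a_7 = 1720.

1720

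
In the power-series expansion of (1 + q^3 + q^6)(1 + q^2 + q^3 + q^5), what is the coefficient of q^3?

(1 + q^3 + q^6) has coefficients 1,0,0,1 for degrees 0…3.
(1 + q^2 + q^3 + q^5) has coefficients 1,0,1,1 for degrees 0…3.
[q^3] = 1·1 + 1·1 = 2.

2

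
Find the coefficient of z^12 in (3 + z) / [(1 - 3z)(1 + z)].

Partial fractions give a closed form: a_n = (5/2)·3^n + (1/2)·(-1)^n.
At n = 12: a_12 = 1328603.

1328603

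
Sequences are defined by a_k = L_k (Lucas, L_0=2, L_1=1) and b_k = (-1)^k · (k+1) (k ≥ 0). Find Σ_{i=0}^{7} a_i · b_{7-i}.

The convolution is the x^7 coefficient of A(x)B(x).
Σ = 2·(-8) + 1·7 + 3·(-6) + 4·5 + 7·(-4) + 11·3 + 18·(-2) + 29·1 = -9.

-9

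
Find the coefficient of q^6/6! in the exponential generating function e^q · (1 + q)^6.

The EGF product rule gives c_6 = Σ_{k_1+k_2=6} C(6; k_1,k_2) · ∏ g_i(k_i), where e^q gives (1)^k; (1+q)^6 gives the falling factorial (6)_k.
g_1(k) for k = 0…6: 1, 1, 1, 1, 1, 1, 1.
g_2(k) for k = 0…6: 1, 6, 30, 120, 360, 720, 720.
c_6 = Σ_k C(6,k)·g_1(k)·g_2(6−k) = 1·1·720 + 6·1·720 + 15·1·360 + 20·1·120 + 15·1·30 + 6·1·6 + 1·1·1 = 720 + 4320 + 5400 + 2400 + 450 + 36 + 1 = 13327.

13327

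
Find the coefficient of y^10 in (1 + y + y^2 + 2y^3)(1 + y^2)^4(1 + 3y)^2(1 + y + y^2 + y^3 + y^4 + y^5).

988

(1 + y + y^2 + 2y^3) has coefficients 1,1,1,2 for degrees 0…3.
(1 + y^2)^4 has coefficients 1,0,4,0,6,0,4,0,1,0,0 for degrees 0…10.
Multiplying by (1 + 3y)^2 gives running coefficients 1,6,13,24,42,36,58,24,37,6,9 for degrees 0…10.
Finally multiplying by (1 + y + y^2 + y^3 + y^4 + y^5), the product of all factors after the first has coefficients 1,7,20,44,86,122,179,197,221,203,170 for degrees 0…10.
[y^10] = 1·170 + 1·203 + 1·221 + 2·197 = 988.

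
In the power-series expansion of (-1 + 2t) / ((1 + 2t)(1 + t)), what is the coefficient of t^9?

Partial fractions give a closed form: a_n = (-4)·(-2)^n + (3)·(-1)^n.
At n = 9: a_9 = 2045.

2045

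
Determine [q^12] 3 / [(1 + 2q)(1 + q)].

24573

The denominator gives the recurrence a_n = −3a_(n−1) − 2a_(n−2) for n ≥ 2; the numerator fixes a_0 = 3, a_1 = -9.
Iterating: 3, -9, 21, -45, 93, -189, 381, -765, 1533, -3069, 6141, -12285, 24573, so a_12 = 24573.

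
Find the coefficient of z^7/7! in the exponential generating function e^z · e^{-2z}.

-1

The EGF product rule gives c_7 = Σ_{k_1+k_2=7} C(7; k_1,k_2) · ∏ g_i(k_i), where e^z gives (1)^k; e^{-2z} gives (-2)^k.
g_1(k) for k = 0…7: 1, 1, 1, 1, 1, 1, 1, 1.
g_2(k) for k = 0…7: 1, -2, 4, -8, 16, -32, 64, -128.
c_7 = Σ_k C(7,k)·g_1(k)·g_2(7−k) = 1·1·(-128) + 7·1·64 + 21·1·(-32) + 35·1·16 + 35·1·(-8) + 21·1·4 + 7·1·(-2) + 1·1·1 = −128 + 448 − 672 + 560 − 280 + 84 − 14 + 1 = -1.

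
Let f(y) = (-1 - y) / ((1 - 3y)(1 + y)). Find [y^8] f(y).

Partial fractions give a closed form: a_n = (-1)·3^n.
At n = 8: a_8 = -6561.

-6561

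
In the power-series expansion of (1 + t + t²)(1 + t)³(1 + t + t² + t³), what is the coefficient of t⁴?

(1 + t + t²) has coefficients 1,1,1 for degrees 0…2.
(1 + t)³ has coefficients 1,3,3,1,0 for degrees 0…4.
Finally multiplying by (1 + t + t² + t³), the product of all factors after the first has coefficients 1,4,7,8,7 for degrees 0…4.
[t⁴] = 1·7 + 1·8 + 1·7 = 22.

22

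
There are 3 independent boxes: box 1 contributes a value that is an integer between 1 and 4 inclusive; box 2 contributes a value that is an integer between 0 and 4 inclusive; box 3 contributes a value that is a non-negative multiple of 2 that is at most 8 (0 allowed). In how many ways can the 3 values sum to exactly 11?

9

The generating function for the choices is (z + z^2 + z^3 + z^4)·(1 + z + z^2 + z^3 + z^4)·(1 + z^2 + z^4 + z^6 + z^8); the count is [z^11].
(z + z^2 + z^3 + z^4) has coefficients 0,1,1,1,1 for degrees 0…4.
(1 + z + z^2 + z^3 + z^4) has coefficients 1,1,1,1,1,0,0,0,0,0,0,0 for degrees 0…11.
Finally multiplying by (1 + z^2 + z^4 + z^6 + z^8), the product of all factors after the first has coefficients 1,1,2,2,3,2,3,2,3,2,2,1 for degrees 0…11.
[z^11] = 1·2 + 1·2 + 1·3 + 1·2 = 9.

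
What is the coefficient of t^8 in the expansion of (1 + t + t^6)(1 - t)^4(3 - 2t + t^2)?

(1 + t + t^6) has coefficients 1,1,0,0,0,0,1 for degrees 0…6.
(1 - t)^4 has coefficients 1,-4,6,-4,1,0,0,0,0 for degrees 0…8.
Finally multiplying by (3 - 2t + t^2), the product of all factors after the first has coefficients 3,-14,27,-28,17,-6,1,0,0 for degrees 0…8.
[t^8] = 1·0 + 1·0 + 1·27 = 27.

27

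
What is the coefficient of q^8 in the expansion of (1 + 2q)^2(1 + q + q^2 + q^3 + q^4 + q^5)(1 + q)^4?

(1 + 2q)^2 has coefficients 1,4,4 for degrees 0…2.
(1 + q + q^2 + q^3 + q^4 + q^5) has coefficients 1,1,1,1,1,1,0,0,0 for degrees 0…8.
Finally multiplying by (1 + q)^4, the product of all factors after the first has coefficients 1,5,11,15,16,16,15,11,5 for degrees 0…8.
[q^8] = 1·5 + 4·11 + 4·15 = 109.

109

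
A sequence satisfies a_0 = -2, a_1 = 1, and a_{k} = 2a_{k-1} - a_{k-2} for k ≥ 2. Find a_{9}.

The ordinary generating function has denominator 1 - 2t + t^2.
Iterating the recurrence: a_0,…,a_{9} = -2, 1, 4, 7, 10, 13, 16, 19, 22, 25.

25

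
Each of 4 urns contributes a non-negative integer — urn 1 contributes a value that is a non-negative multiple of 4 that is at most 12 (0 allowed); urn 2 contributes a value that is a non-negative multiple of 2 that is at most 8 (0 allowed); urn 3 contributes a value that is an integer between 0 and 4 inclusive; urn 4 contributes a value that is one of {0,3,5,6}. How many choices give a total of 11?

20

The generating function for the choices is (1 + y^4 + y^8 + y^12)·(1 + y^2 + y^4 + y^6 + y^8)·(1 + y + y^2 + y^3 + y^4)·(1 + y^3 + y^5 + y^6); the count is [y^11].
(1 + y^4 + y^8 + y^12) has coefficients 1,0,0,0,1,0,0,0,1,0,0,0 for degrees 0…11.
(1 + y^2 + y^4 + y^6 + y^8) has coefficients 1,0,1,0,1,0,1,0,1,0,0,0 for degrees 0…11.
Multiplying by (1 + y + y^2 + y^3 + y^4) gives running coefficients 1,1,2,2,3,2,3,2,3,2,2,1 for degrees 0…11.
Finally multiplying by (1 + y^3 + y^5 + y^6), the product of all factors after the first has coefficients 1,1,2,3,4,5,7,8,9,10,9,9 for degrees 0…11.
[y^11] = 1·9 + 1·8 + 1·3 = 20.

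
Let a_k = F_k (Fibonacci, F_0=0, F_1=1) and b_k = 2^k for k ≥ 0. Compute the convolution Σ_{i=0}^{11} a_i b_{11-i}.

3719

Write out a_i and b_{11-i} for i = 0,…,11 and sum the products.
Σ = 0·2048 + 1·1024 + 1·512 + 2·256 + 3·128 + 5·64 + 8·32 + 13·16 + 21·8 + 34·4 + 55·2 + 89·1 = 3719.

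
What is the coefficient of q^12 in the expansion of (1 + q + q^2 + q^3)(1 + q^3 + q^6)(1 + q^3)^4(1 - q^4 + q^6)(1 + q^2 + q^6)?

49

(1 + q + q^2 + q^3) has coefficients 1,1,1,1 for degrees 0…3.
(1 + q^3 + q^6) has coefficients 1,0,0,1,0,0,1,0,0,0,0,0,0 for degrees 0…12.
Multiplying by (1 + q^3)^4 gives running coefficients 1,0,0,5,0,0,11,0,0,14,0,0,11 for degrees 0…12.
Multiplying by (1 - q^4 + q^6) gives running coefficients 1,0,0,5,-1,0,12,-5,0,19,-11,0,22 for degrees 0…12.
Finally multiplying by (1 + q^2 + q^6), the product of all factors after the first has coefficients 1,0,1,5,-1,5,12,-5,12,19,-12,19,23 for degrees 0…12.
[q^12] = 1·23 + 1·19 + 1·(-12) + 1·19 = 49.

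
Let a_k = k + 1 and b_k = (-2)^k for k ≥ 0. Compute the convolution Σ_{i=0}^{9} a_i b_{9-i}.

-224

Write out a_i and b_{9-i} for i = 0,…,9 and sum the products.
Σ = 1·(-512) + 2·256 + 3·(-128) + 4·64 + 5·(-32) + 6·16 + 7·(-8) + 8·4 + 9·(-2) + 10·1 = -224.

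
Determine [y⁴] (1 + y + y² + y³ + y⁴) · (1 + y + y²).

(1 + y + y² + y³ + y⁴) has coefficients 1,1,1,1,1 for degrees 0…4.
(1 + y + y²) has coefficients 1,1,1,0,0 for degrees 0…4.
[y⁴] = 1·0 + 1·0 + 1·1 + 1·1 + 1·1 = 3.

3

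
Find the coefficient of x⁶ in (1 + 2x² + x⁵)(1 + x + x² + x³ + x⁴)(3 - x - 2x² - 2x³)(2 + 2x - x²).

-22

(1 + 2x² + x⁵) has coefficients 1,0,2,0,0,1 for degrees 0…5.
(1 + x + x² + x³ + x⁴) has coefficients 1,1,1,1,1,0,0 for degrees 0…6.
Multiplying by (3 - x - 2x² - 2x³) gives running coefficients 3,2,0,-2,-2,-5,-4 for degrees 0…6.
Finally multiplying by (2 + 2x - x²), the product of all factors after the first has coefficients 6,10,1,-6,-8,-12,-16 for degrees 0…6.
[x⁶] = 1·(-16) + 2·(-8) + 1·10 = -22.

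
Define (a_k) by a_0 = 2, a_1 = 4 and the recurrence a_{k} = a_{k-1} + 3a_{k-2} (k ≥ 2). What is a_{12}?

40738

The ordinary generating function has denominator 1 - t - 3t^2.
Iterating the recurrence: a_0,…,a_{12} = 2, 4, 10, 22, 52, 118, 274, 628, 1450, 3334, 7684, 17686, 40738.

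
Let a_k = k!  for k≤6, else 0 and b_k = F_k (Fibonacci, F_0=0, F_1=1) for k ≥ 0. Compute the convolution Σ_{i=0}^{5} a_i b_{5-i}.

The convolution is the t^5 coefficient of A(t)B(t).
Σ = 1·5 + 1·3 + 2·2 + 6·1 + 24·1 + 120·0 = 42.

42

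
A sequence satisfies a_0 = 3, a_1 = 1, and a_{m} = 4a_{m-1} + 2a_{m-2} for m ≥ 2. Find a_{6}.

The ordinary generating function has denominator 1 - 4y - 2y^2.
Iterating the recurrence: a_0,…,a_{6} = 3, 1, 10, 42, 188, 836, 3720.

3720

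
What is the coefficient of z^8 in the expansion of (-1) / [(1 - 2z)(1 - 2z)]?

The denominator gives the recurrence a_n = 4a_(n−1) − 4a_(n−2) for n ≥ 2; the numerator fixes a_0 = -1, a_1 = -4.
Iterating: -1, -4, -12, -32, -80, -192, -448, -1024, -2304, so a_8 = -2304.

-2304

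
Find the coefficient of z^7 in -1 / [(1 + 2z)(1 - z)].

Partial fractions give a closed form: a_n = (-2/3)·(-2)^n + (-1/3)·1^n.
At n = 7: a_7 = 85.

85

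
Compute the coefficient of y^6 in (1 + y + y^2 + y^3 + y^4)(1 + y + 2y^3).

(1 + y + y^2 + y^3 + y^4) has coefficients 1,1,1,1,1 for degrees 0…4.
(1 + y + 2y^3) has coefficients 1,1,0,2,0,0,0 for degrees 0…6.
[y^6] = 1·0 + 1·0 + 1·0 + 1·2 + 1·0 = 2.

2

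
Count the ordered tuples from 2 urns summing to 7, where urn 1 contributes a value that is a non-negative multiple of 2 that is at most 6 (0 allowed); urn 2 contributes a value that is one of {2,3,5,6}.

The generating function for the choices is (1 + q^2 + q^4 + q^6)·(q^2 + q^3 + q^5 + q^6); the count is [q^7].
(1 + q^2 + q^4 + q^6) has coefficients 1,0,1,0,1,0,1 for degrees 0…6.
(q^2 + q^3 + q^5 + q^6) has coefficients 0,0,1,1,0,1,1,0 for degrees 0…7.
[q^7] = 1·0 + 1·1 + 1·1 + 1·0 = 2.

2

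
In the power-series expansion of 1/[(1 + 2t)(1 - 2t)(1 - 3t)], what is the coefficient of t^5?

399

Partial fractions give a closed form: a_n = (1/5)·(-2)^n + (-1)·2^n + (9/5)·3^n.
At n = 5: a_5 = 399.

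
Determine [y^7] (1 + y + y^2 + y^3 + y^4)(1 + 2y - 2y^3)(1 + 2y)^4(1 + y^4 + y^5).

(1 + y + y^2 + y^3 + y^4) has coefficients 1,1,1,1,1 for degrees 0…4.
(1 + 2y - 2y^3) has coefficients 1,2,0,-2,0,0,0,0 for degrees 0…7.
Multiplying by (1 + 2y)^4 gives running coefficients 1,10,40,78,64,-16,-64,-32 for degrees 0…7.
Finally multiplying by (1 + y^4 + y^5), the product of all factors after the first has coefficients 1,10,40,78,65,-5,-14,86 for degrees 0…7.
[y^7] = 1·86 + 1·(-14) + 1·(-5) + 1·65 + 1·78 = 210.

210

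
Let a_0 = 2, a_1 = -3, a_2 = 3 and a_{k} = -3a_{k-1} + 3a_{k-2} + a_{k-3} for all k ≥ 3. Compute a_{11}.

-556152

The ordinary generating function has denominator 1 + 3t - 3t^2 - t^3.
Iterating the recurrence: a_0,…,a_{11} = 2, -3, 3, -16, 54, -207, 767, -2868, 10698, -39931, 149019, -556152.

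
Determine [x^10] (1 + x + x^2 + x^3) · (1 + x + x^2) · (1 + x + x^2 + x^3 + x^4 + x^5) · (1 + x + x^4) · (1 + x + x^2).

62

(1 + x + x^2 + x^3) has coefficients 1,1,1,1 for degrees 0…3.
(1 + x + x^2) has coefficients 1,1,1,0,0,0,0,0,0,0,0 for degrees 0…10.
Multiplying by (1 + x + x^2 + x^3 + x^4 + x^5) gives running coefficients 1,2,3,3,3,3,2,1,0,0,0 for degrees 0…10.
Multiplying by (1 + x + x^4) gives running coefficients 1,3,5,6,7,8,8,6,4,3,2 for degrees 0…10.
Finally multiplying by (1 + x + x^2), the product of all factors after the first has coefficients 1,4,9,14,18,21,23,22,18,13,9 for degrees 0…10.
[x^10] = 1·9 + 1·13 + 1·18 + 1·22 = 62.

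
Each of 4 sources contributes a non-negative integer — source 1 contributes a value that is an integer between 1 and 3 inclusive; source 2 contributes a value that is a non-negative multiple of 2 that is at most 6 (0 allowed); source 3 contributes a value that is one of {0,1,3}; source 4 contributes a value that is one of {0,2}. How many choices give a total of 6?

9

The generating function for the choices is (q + q² + q³)·(1 + q² + q⁴ + q⁶)·(1 + q + q³)·(1 + q²); the count is [q⁶].
(q + q² + q³) has coefficients 0,1,1,1 for degrees 0…3.
(1 + q² + q⁴ + q⁶) has coefficients 1,0,1,0,1,0,1 for degrees 0…6.
Multiplying by (1 + q + q³) gives running coefficients 1,1,1,2,1,2,1 for degrees 0…6.
Finally multiplying by (1 + q²), the product of all factors after the first has coefficients 1,1,2,3,2,4,2 for degrees 0…6.
[q⁶] = 1·4 + 1·2 + 1·3 = 9.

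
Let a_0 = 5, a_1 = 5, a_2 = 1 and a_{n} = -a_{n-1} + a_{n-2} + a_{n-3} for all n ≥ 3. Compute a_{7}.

17

The ordinary generating function has denominator 1 + t - t^2 - t^3.
Iterating the recurrence: a_0,…,a_{7} = 5, 5, 1, 9, -3, 13, -7, 17.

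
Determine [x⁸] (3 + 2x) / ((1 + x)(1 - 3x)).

Partial fractions give a closed form: a_n = (1/4)·(-1)^n + (11/4)·3^n.
At n = 8: a_8 = 18043.

18043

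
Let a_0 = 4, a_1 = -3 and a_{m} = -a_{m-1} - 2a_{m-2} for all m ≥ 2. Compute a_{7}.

The ordinary generating function has denominator 1 + x + 2x^2.
Iterating the recurrence: a_0,…,a_{7} = 4, -3, -5, 11, -1, -21, 23, 19.

19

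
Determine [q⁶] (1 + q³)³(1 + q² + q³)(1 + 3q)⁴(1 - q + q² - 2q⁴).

(1 + q³)³ has coefficients 1,0,0,3,0,0,3 for degrees 0…6.
(1 + q² + q³) has coefficients 1,0,1,1,0,0,0 for degrees 0…6.
Multiplying by (1 + 3q)⁴ gives running coefficients 1,12,55,121,147,162,189 for degrees 0…6.
Finally multiplying by (1 - q + q² - 2q⁴), the product of all factors after the first has coefficients 1,11,44,78,79,112,64 for degrees 0…6.
[q⁶] = 1·64 + 3·78 + 3·1 = 301.

301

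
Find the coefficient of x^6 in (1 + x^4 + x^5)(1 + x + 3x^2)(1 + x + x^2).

(1 + x^4 + x^5) has coefficients 1,0,0,0,1,1 for degrees 0…5.
(1 + x + 3x^2) has coefficients 1,1,3,0,0,0,0 for degrees 0…6.
Finally multiplying by (1 + x + x^2), the product of all factors after the first has coefficients 1,2,5,4,3,0,0 for degrees 0…6.
[x^6] = 1·0 + 1·5 + 1·2 = 7.

7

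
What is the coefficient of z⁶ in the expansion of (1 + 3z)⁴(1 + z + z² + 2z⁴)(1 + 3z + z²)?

(1 + 3z)⁴ has coefficients 1,12,54,108,81 for degrees 0…4.
(1 + z + z² + 2z⁴) has coefficients 1,1,1,0,2,0,0 for degrees 0…6.
Finally multiplying by (1 + 3z + z²), the product of all factors after the first has coefficients 1,4,5,4,3,6,2 for degrees 0…6.
[z⁶] = 1·2 + 12·6 + 54·3 + 108·4 + 81·5 = 1073.

1073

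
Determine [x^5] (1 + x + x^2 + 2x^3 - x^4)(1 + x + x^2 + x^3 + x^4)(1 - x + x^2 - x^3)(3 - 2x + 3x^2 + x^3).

14

(1 + x + x^2 + 2x^3 - x^4) has coefficients 1,1,1,2,-1 for degrees 0…4.
(1 + x + x^2 + x^3 + x^4) has coefficients 1,1,1,1,1,0 for degrees 0…5.
Multiplying by (1 - x + x^2 - x^3) gives running coefficients 1,0,1,0,0,-1 for degrees 0…5.
Finally multiplying by (3 - 2x + 3x^2 + x^3), the product of all factors after the first has coefficients 3,-2,6,-1,3,-2 for degrees 0…5.
[x^5] = 1·(-2) + 1·3 + 1·(-1) + 2·6 − 1·(-2) = 14.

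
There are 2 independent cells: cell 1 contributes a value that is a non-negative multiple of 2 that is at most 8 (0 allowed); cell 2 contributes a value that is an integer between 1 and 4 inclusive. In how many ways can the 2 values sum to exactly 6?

2

The generating function for the choices is (1 + q² + q⁴ + q⁶ + q⁸)·(q + q² + q³ + q⁴); the count is [q⁶].
(1 + q² + q⁴ + q⁶ + q⁸) has coefficients 1,0,1,0,1,0,1 for degrees 0…6.
(q + q² + q³ + q⁴) has coefficients 0,1,1,1,1,0,0 for degrees 0…6.
[q⁶] = 1·0 + 1·1 + 1·1 + 1·0 = 2.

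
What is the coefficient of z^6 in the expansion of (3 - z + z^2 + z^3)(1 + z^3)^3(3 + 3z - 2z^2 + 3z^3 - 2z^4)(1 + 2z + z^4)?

(3 - z + z^2 + z^3) has coefficients 3,-1,1,1 for degrees 0…3.
(1 + z^3)^3 has coefficients 1,0,0,3,0,0,3 for degrees 0…6.
Multiplying by (3 + 3z - 2z^2 + 3z^3 - 2z^4) gives running coefficients 3,3,-2,12,7,-6,18 for degrees 0…6.
Finally multiplying by (1 + 2z + z^4), the product of all factors after the first has coefficients 3,9,4,8,34,11,4 for degrees 0…6.
[z^6] = 3·4 − 1·11 + 1·34 + 1·8 = 43.

43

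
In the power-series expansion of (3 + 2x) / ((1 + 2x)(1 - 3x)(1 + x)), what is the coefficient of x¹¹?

Partial fractions give a closed form: a_n = (8/5)·(-2)^n + (33/20)·3^n + (-1/4)·(-1)^n.
At n = 11: a_11 = 289016.

289016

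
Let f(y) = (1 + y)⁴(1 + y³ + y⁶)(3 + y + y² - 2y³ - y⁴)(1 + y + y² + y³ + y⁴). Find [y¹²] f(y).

-9

(1 + y)⁴ has coefficients 1,4,6,4,1 for degrees 0…4.
(1 + y³ + y⁶) has coefficients 1,0,0,1,0,0,1,0,0,0,0,0,0 for degrees 0…12.
Multiplying by (3 + y + y² - 2y³ - y⁴) gives running coefficients 3,1,1,1,0,1,1,0,1,-2,-1,0,0 for degrees 0…12.
Finally multiplying by (1 + y + y² + y³ + y⁴), the product of all factors after the first has coefficients 3,4,5,6,6,4,4,3,3,1,-1,-2,-2 for degrees 0…12.
[y¹²] = 1·(-2) + 4·(-2) + 6·(-1) + 4·1 + 1·3 = -9.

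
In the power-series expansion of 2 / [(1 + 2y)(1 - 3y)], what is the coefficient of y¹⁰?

Partial fractions give a closed form: a_n = (4/5)·(-2)^n + (6/5)·3^n.
At n = 10: a_10 = 71678.

71678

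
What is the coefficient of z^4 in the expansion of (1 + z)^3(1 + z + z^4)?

(1 + z)^3 has coefficients 1,3,3,1 for degrees 0…3.
(1 + z + z^4) has coefficients 1,1,0,0,1 for degrees 0…4.
[z^4] = 1·1 + 3·0 + 3·0 + 1·1 = 2.

2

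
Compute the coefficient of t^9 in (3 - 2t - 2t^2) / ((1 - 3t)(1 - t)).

The denominator gives the recurrence a_n = 4a_(n−1) − 3a_(n−2) for n ≥ 3; the numerator fixes a_0 = 3, a_1 = 10, a_2 = 29.
Iterating: 3, 10, 29, 86, 257, 770, 2309, 6926, 20777, 62330, so a_9 = 62330.

62330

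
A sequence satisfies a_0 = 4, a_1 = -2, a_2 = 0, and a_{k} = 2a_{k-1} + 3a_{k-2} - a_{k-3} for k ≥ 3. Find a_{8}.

-1526

The ordinary generating function has denominator 1 - 2t - 3t^2 + t^3.
Iterating the recurrence: a_0,…,a_{8} = 4, -2, 0, -10, -18, -66, -176, -532, -1526.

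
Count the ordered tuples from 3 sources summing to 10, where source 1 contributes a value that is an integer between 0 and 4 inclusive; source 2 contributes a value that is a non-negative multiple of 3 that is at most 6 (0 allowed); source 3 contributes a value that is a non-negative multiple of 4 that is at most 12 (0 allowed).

4

The generating function for the choices is (1 + y + y^2 + y^3 + y^4)·(1 + y^3 + y^6)·(1 + y^4 + y^8 + y^12); the count is [y^10].
(1 + y + y^2 + y^3 + y^4) has coefficients 1,1,1,1,1 for degrees 0…4.
(1 + y^3 + y^6) has coefficients 1,0,0,1,0,0,1,0,0,0,0 for degrees 0…10.
Finally multiplying by (1 + y^4 + y^8 + y^12), the product of all factors after the first has coefficients 1,0,0,1,1,0,1,1,1,0,1 for degrees 0…10.
[y^10] = 1·1 + 1·0 + 1·1 + 1·1 + 1·1 = 4.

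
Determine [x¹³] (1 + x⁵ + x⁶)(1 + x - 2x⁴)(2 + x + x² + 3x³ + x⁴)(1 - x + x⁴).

4

(1 + x⁵ + x⁶) has coefficients 1,0,0,0,0,1,1 for degrees 0…6.
(1 + x - 2x⁴) has coefficients 1,1,0,0,-2,0,0,0,0,0,0,0,0,0 for degrees 0…13.
Multiplying by (2 + x + x² + 3x³ + x⁴) gives running coefficients 2,3,2,4,0,-1,-2,-6,-2,0,0,0,0,0 for degrees 0…13.
Finally multiplying by (1 - x + x⁴), the product of all factors after the first has coefficients 2,1,-1,2,-2,2,1,0,4,1,-2,-6,-2,0 for degrees 0…13.
[x¹³] = 1·0 + 1·4 + 1·0 = 4.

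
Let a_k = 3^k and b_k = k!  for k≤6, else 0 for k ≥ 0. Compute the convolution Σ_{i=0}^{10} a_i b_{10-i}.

Write out a_i and b_{10-i} for i = 0,…,10 and sum the products.
Σ = 1·0 + 3·0 + 9·0 + 27·0 + 81·720 + 243·120 + 729·24 + 2187·6 + 6561·2 + 19683·1 + 59049·1 = 209952.

209952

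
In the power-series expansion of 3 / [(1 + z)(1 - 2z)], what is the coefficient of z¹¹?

Partial fractions give a closed form: a_n = (1)·(-1)^n + (2)·2^n.
At n = 11: a_11 = 4095.

4095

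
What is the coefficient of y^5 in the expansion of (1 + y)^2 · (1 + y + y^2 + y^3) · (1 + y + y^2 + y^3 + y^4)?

(1 + y)^2 has coefficients 1,2,1 for degrees 0…2.
(1 + y + y^2 + y^3) has coefficients 1,1,1,1,0,0 for degrees 0…5.
Finally multiplying by (1 + y + y^2 + y^3 + y^4), the product of all factors after the first has coefficients 1,2,3,4,4,3 for degrees 0…5.
[y^5] = 1·3 + 2·4 + 1·4 = 15.

15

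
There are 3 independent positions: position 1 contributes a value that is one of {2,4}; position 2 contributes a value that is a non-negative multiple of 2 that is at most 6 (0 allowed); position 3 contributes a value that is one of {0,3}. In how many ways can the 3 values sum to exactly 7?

The generating function for the choices is (z^2 + z^4)·(1 + z^2 + z^4 + z^6)·(1 + z^3); the count is [z^7].
(z^2 + z^4) has coefficients 0,0,1,0,1 for degrees 0…4.
(1 + z^2 + z^4 + z^6) has coefficients 1,0,1,0,1,0,1,0 for degrees 0…7.
Finally multiplying by (1 + z^3), the product of all factors after the first has coefficients 1,0,1,1,1,1,1,1 for degrees 0…7.
[z^7] = 1·1 + 1·1 = 2.

2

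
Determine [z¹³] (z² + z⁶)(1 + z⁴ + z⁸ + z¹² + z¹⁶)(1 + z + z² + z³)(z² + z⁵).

4

(z² + z⁶) has coefficients 0,0,1,0,0,0,1 for degrees 0…6.
(1 + z⁴ + z⁸ + z¹² + z¹⁶) has coefficients 1,0,0,0,1,0,0,0,1,0,0,0,1,0 for degrees 0…13.
Multiplying by (1 + z + z² + z³) gives running coefficients 1,1,1,1,1,1,1,1,1,1,1,1,1,1 for degrees 0…13.
Finally multiplying by (z² + z⁵), the product of all factors after the first has coefficients 0,0,1,1,1,2,2,2,2,2,2,2,2,2 for degrees 0…13.
[z¹³] = 1·2 + 1·2 = 4.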